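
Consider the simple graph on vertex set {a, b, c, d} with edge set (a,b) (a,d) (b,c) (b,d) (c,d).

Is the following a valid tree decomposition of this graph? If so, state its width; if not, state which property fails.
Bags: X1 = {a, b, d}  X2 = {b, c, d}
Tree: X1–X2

Yes; width 2.

Checking the three conditions: (i) the bags cover all of {a, b, c, d}; (ii) for each edge, some bag contains both endpoints; (iii) the bags containing any fixed vertex form a subtree. All hold, so the decomposition is valid with width 3 − 1 = 2.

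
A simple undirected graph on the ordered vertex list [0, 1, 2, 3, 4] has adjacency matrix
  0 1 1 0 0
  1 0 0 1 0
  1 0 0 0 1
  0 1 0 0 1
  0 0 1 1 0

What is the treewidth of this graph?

2

A width-2 tree decomposition is:
Bags: B1 = {1, 3, 4}  B2 = {0, 1, 4}  B3 = {0, 2, 4}
Tree: B1–B2, B2–B3
Every bag has size at most 3, so the width is 3 − 1 = 2 and tw(G) ≤ 2. For the lower bound, G contains the cycle 4–3–1–0–2–4, so G is not a forest; only forests have treewidth ≤ 1, hence tw(G) ≥ 2. The upper and lower bounds meet at 2, so that is the treewidth.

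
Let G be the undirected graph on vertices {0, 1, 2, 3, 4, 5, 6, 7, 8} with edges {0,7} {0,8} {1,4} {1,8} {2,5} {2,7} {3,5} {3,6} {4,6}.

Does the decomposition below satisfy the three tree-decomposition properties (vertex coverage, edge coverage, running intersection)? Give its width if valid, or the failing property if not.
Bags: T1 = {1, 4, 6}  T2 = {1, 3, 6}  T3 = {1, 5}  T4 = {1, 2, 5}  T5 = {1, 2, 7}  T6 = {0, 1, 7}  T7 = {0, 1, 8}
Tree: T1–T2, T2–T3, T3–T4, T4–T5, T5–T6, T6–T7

A tree decomposition must satisfy three properties: every vertex lies in some bag; for every edge, both endpoints lie together in some bag; and for every vertex, the bags containing it form a connected subtree. Here edge (3,5) lies in no bag, so the decomposition is invalid.

No — edge (3,5) lies in no bag.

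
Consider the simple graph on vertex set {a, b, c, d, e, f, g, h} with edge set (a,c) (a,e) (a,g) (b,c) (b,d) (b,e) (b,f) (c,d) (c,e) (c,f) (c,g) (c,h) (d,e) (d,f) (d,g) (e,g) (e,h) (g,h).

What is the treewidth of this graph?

3

A width-3 tree decomposition is:
Bags: B1 = {c, e, g, h}  B2 = {c, d, e, g}  B3 = {b, c, d, e}  B4 = {b, c, d, f}  B5 = {a, c, e, g}
Tree: B1–B2, B2–B3, B3–B4, B2–B5
The largest bag has 4 vertices, giving width 3; this decomposition certifies tw(G) ≤ 3. On the other hand G contains the 4-clique {c, d, e, g}. A clique must lie in a single bag of any decomposition, so no decomposition can have width below 3. Therefore the treewidth is 3.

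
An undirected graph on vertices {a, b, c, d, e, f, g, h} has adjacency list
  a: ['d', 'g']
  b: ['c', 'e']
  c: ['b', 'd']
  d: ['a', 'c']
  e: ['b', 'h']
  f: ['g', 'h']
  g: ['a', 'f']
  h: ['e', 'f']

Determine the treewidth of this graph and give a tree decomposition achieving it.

Treewidth 2.
Bags: B1 = {b, e, h}  B2 = {b, c, h}  B3 = {c, d, h}  B4 = {a, d, h}  B5 = {a, g, h}  B6 = {f, g, h}
Tree: B1–B2, B2–B3, B3–B4, B4–B5, B5–B6

Each bag holds 3 vertices, so the decomposition has width 2, which upper-bounds the treewidth. For the lower bound, G contains the cycle h–e–b–c–d–a–g–f–h, so G is not a forest; only forests have treewidth ≤ 1, hence tw(G) ≥ 2. Combining the bounds, tw(G) = 2.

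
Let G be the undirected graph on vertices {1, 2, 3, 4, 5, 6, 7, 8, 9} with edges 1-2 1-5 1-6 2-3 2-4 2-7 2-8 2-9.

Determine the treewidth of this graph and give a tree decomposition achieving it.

Each bag holds 2 vertices, so the decomposition has width 1, which upper-bounds the treewidth. Any graph with an edge has treewidth ≥ 1, and G has the edge 1–2. Therefore the treewidth is 1.

Treewidth 1.
One such decomposition:
Bags: B1 = {1, 2}  B2 = {2, 7}  B3 = {1, 5}  B4 = {2, 4}  B5 = {2, 9}  B6 = {2, 8}  B7 = {1, 6}  B8 = {2, 3}
Tree: B1–B2, B1–B3, B1–B4, B2–B5, B2–B6, B3–B7, B2–B8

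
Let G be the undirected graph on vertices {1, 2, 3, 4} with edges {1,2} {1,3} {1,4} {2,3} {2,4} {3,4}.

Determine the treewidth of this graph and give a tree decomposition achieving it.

With just one bag of size 4, the width is 4 − 1 = 3, so tw(G) ≤ 3. Conversely, {1, 2, 3, 4} is a clique of size 4, and the vertices of any clique must share a bag in every tree decomposition; so some bag has ≥ 4 vertices and tw(G) ≥ 3. The upper and lower bounds meet at 3, so that is the treewidth.

Treewidth 3.
Bags: B1 = {1, 2, 3, 4}
Tree: (single bag)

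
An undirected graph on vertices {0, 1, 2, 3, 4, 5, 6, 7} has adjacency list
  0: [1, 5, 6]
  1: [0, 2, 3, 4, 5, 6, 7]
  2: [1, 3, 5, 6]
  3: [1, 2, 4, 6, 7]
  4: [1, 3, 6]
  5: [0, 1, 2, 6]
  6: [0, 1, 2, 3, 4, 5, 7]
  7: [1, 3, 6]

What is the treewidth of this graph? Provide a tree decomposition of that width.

Treewidth 3.
One such decomposition:
Bags: B1 = {1, 2, 3, 6}  B2 = {1, 3, 4, 6}  B3 = {1, 2, 5, 6}  B4 = {1, 3, 6, 7}  B5 = {0, 1, 5, 6}
Tree: B1–B2, B1–B3, B2–B4, B3–B5

Every bag has size at most 4, so the width is 4 − 1 = 3 and tw(G) ≤ 3. On the other hand G contains the 4-clique {0, 1, 5, 6}. A clique must lie in a single bag of any decomposition, so no decomposition can have width below 3. Therefore the treewidth is 3.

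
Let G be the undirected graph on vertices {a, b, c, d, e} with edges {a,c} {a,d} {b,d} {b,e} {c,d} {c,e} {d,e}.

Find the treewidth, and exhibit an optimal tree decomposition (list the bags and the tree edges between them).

Every bag has size at most 3, so the width is 3 − 1 = 2 and tw(G) ≤ 2. Conversely, {c, d, e} is a clique of size 3, and the vertices of any clique must share a bag in every tree decomposition; so some bag has ≥ 3 vertices and tw(G) ≥ 2. The upper and lower bounds meet at 2, so that is the treewidth.

Treewidth 2.
Bags: B1 = {c, d, e}  B2 = {a, c, d}  B3 = {b, d, e}
Tree: B1–B2, B1–B3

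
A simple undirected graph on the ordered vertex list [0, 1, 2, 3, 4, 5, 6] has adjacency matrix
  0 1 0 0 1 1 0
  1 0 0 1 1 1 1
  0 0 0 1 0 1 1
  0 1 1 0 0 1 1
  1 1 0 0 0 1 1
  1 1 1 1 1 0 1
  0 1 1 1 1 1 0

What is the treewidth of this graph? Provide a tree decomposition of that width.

Each bag holds 4 vertices, so the decomposition has width 3, which upper-bounds the treewidth. On the other hand G contains the 4-clique {1, 3, 5, 6}. A clique must lie in a single bag of any decomposition, so no decomposition can have width below 3. The upper and lower bounds meet at 3, so that is the treewidth.

Treewidth 3.
Bags: B1 = {0, 1, 4, 5}  B2 = {1, 4, 5, 6}  B3 = {1, 3, 5, 6}  B4 = {2, 3, 5, 6}
Tree: B1–B2, B2–B3, B3–B4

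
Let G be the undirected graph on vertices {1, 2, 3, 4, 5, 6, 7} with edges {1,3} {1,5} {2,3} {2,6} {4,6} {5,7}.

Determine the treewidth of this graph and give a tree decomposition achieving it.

Treewidth 1.
One optimal decomposition is:
Bags: B1 = {5, 7}  B2 = {1, 5}  B3 = {1, 3}  B4 = {2, 3}  B5 = {2, 6}  B6 = {4, 6}
Tree: B1–B2, B2–B3, B3–B4, B4–B5, B5–B6

The largest bag has 2 vertices, giving width 1; this decomposition certifies tw(G) ≤ 1. G has an edge, so its treewidth is at least 1. Therefore the treewidth is 1.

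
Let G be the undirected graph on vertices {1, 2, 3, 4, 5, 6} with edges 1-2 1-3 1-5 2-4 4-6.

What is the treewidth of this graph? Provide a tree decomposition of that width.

The largest bag has 2 vertices, giving width 1; this decomposition certifies tw(G) ≤ 1. Any graph with an edge has treewidth ≥ 1, and G has the edge 1–2. Therefore the treewidth is 1.

Treewidth 1.
One optimal decomposition is:
Bags: B1 = {1, 2}  B2 = {2, 4}  B3 = {1, 3}  B4 = {4, 6}  B5 = {1, 5}
Tree: B1–B2, B1–B3, B2–B4, B1–B5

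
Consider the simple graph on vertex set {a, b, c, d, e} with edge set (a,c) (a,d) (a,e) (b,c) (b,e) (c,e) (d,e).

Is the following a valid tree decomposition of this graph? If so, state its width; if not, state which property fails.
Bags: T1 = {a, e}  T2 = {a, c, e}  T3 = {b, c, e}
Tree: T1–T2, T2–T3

No — vertex d appears in no bag.

A tree decomposition must satisfy three properties: every vertex lies in some bag; for every edge, both endpoints lie together in some bag; and for every vertex, the bags containing it form a connected subtree. Here vertex d appears in no bag, so the decomposition is invalid.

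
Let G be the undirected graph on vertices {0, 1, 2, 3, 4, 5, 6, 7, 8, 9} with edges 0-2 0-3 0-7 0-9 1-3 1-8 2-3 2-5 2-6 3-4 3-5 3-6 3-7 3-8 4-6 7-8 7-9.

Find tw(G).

2

A width-2 tree decomposition is:
Bags: B1 = {0, 3, 7}  B2 = {0, 2, 3}  B3 = {2, 3, 6}  B4 = {0, 7, 9}  B5 = {3, 7, 8}  B6 = {1, 3, 8}  B7 = {2, 3, 5}  B8 = {3, 4, 6}
Tree: B1–B2, B2–B3, B1–B4, B1–B5, B5–B6, B2–B7, B3–B8
Every bag has size at most 3, so the width is 3 − 1 = 2 and tw(G) ≤ 2. Conversely, {0, 7, 9} is a clique of size 3, and the vertices of any clique must share a bag in every tree decomposition; so some bag has ≥ 3 vertices and tw(G) ≥ 2. The upper and lower bounds meet at 2, so that is the treewidth.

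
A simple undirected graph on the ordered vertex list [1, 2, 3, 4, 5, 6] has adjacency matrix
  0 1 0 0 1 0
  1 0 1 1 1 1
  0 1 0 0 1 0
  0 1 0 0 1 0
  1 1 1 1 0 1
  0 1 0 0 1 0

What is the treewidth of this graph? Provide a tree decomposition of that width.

Treewidth 2.
One optimal decomposition is:
Bags: B1 = {1, 2, 5}  B2 = {2, 5, 6}  B3 = {2, 3, 5}  B4 = {2, 4, 5}
Tree: B1–B2, B2–B3, B1–B4

The largest bag has 3 vertices, giving width 2; this decomposition certifies tw(G) ≤ 2. Conversely, {1, 2, 5} is a clique of size 3, and the vertices of any clique must share a bag in every tree decomposition; so some bag has ≥ 3 vertices and tw(G) ≥ 2. The upper and lower bounds meet at 2, so that is the treewidth.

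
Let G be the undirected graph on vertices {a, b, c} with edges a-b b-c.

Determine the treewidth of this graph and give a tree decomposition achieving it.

Treewidth 1.
One optimal decomposition is:
Bags: B1 = {a, b}  B2 = {b, c}
Tree: B1–B2

Each bag holds 2 vertices, so the decomposition has width 1, which upper-bounds the treewidth. G has an edge, so its treewidth is at least 1. The upper and lower bounds meet at 1, so that is the treewidth.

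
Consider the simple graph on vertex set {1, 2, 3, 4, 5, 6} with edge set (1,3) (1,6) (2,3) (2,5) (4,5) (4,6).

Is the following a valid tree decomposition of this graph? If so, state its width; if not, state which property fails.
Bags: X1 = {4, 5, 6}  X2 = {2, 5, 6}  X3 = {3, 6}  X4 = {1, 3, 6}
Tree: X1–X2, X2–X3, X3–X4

A tree decomposition must satisfy three properties: every vertex lies in some bag; for every edge, both endpoints lie together in some bag; and for every vertex, the bags containing it form a connected subtree. Here edge (2,3) lies in no bag, so the decomposition is invalid.

No — edge (2,3) lies in no bag.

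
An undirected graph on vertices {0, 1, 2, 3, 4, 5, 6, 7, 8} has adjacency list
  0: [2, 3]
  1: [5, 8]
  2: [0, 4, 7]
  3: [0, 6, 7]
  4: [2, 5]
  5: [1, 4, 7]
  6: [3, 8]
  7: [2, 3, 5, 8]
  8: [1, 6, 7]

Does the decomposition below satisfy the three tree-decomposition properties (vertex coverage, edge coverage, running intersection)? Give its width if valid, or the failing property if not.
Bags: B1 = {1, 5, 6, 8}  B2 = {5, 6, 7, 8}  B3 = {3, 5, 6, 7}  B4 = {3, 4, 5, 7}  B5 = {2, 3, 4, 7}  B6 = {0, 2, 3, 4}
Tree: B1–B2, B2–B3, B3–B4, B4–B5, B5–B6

Vertex coverage: the bags together contain {0, 1, 2, 3, 4, 5, 6, 7, 8}, the full vertex set. Edge coverage: each edge of G has both endpoints in at least one bag. Running intersection: for every vertex, the bags containing it form a connected subtree. All three properties hold, so this is a valid tree decomposition of width max|bag| − 1 = 3, and hence tw(G) ≤ 3.

Yes; width 3.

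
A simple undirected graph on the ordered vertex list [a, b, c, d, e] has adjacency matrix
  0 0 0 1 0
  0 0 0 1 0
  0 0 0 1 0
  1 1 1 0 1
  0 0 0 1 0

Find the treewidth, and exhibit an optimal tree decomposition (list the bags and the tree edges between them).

The largest bag has 2 vertices, giving width 1; this decomposition certifies tw(G) ≤ 1. Since G has at least one edge (e.g. c–d), it is not an edgeless graph, so tw(G) ≥ 1. Therefore the treewidth is 1.

Treewidth 1.
Bags: B1 = {c, d}  B2 = {b, d}  B3 = {a, d}  B4 = {d, e}
Tree: B1–B2, B1–B3, B3–B4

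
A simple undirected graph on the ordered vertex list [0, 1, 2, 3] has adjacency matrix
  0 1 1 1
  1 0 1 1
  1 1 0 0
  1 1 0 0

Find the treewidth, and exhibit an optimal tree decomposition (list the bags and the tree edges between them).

The largest bag has 3 vertices, giving width 2; this decomposition certifies tw(G) ≤ 2. For the lower bound, the 3 vertices {0, 1, 2} are pairwise adjacent, and any tree decomposition puts a clique entirely inside one bag — forcing width ≥ 2. Combining the bounds, tw(G) = 2.

Treewidth 2.
One such decomposition:
Bags: B1 = {0, 1, 2}  B2 = {0, 1, 3}
Tree: B1–B2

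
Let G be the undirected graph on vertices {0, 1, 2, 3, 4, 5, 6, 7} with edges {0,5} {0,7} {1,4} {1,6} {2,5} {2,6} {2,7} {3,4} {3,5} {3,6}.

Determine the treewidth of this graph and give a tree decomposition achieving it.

Treewidth 2.
Bags: B1 = {1, 3, 4}  B2 = {1, 3, 6}  B3 = {3, 5, 6}  B4 = {2, 5, 6}  B5 = {0, 2, 5}  B6 = {0, 2, 7}
Tree: B1–B2, B2–B3, B3–B4, B4–B5, B5–B6

Each bag holds 3 vertices, so the decomposition has width 2, which upper-bounds the treewidth. Since 4–1–6–3–4 is a cycle in G, G is not acyclic. Forests are exactly the graphs of treewidth ≤ 1, so tw(G) ≥ 2. The upper and lower bounds meet at 2, so that is the treewidth.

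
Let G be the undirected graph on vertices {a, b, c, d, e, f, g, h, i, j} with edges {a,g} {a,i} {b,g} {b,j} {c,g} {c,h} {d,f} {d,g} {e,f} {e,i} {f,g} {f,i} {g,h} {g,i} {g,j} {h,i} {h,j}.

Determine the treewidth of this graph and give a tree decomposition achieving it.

Every bag has size at most 3, so the width is 3 − 1 = 2 and tw(G) ≤ 2. Conversely, {d, f, g} is a clique of size 3, and the vertices of any clique must share a bag in every tree decomposition; so some bag has ≥ 3 vertices and tw(G) ≥ 2. Hence tw(G) = 2 exactly.

Treewidth 2.
One optimal decomposition is:
Bags: B1 = {g, h, i}  B2 = {c, g, h}  B3 = {g, h, j}  B4 = {f, g, i}  B5 = {a, g, i}  B6 = {e, f, i}  B7 = {d, f, g}  B8 = {b, g, j}
Tree: B1–B2, B1–B3, B1–B4, B4–B5, B4–B6, B4–B7, B3–B8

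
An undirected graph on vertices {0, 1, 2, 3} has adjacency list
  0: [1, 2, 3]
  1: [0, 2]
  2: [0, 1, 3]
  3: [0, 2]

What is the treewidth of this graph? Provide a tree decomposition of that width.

Treewidth 2.
One optimal decomposition is:
Bags: B1 = {0, 1, 2}  B2 = {0, 2, 3}
Tree: B1–B2

The largest bag has 3 vertices, giving width 2; this decomposition certifies tw(G) ≤ 2. On the other hand G contains the 3-clique {0, 1, 2}. A clique must lie in a single bag of any decomposition, so no decomposition can have width below 2. The upper and lower bounds meet at 2, so that is the treewidth.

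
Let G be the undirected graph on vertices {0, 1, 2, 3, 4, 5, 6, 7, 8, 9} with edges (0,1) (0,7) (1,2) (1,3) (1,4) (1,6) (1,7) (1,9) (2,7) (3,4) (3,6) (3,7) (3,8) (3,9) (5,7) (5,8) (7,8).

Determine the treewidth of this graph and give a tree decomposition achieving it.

Every bag has size at most 3, so the width is 3 − 1 = 2 and tw(G) ≤ 2. On the other hand G contains the 3-clique {3, 7, 8}. A clique must lie in a single bag of any decomposition, so no decomposition can have width below 2. Combining the bounds, tw(G) = 2.

Treewidth 2.
One optimal decomposition is:
Bags: B1 = {5, 7, 8}  B2 = {3, 7, 8}  B3 = {1, 3, 7}  B4 = {1, 3, 9}  B5 = {1, 2, 7}  B6 = {1, 3, 6}  B7 = {1, 3, 4}  B8 = {0, 1, 7}
Tree: B1–B2, B2–B3, B3–B4, B3–B5, B4–B6, B6–B7, B5–B8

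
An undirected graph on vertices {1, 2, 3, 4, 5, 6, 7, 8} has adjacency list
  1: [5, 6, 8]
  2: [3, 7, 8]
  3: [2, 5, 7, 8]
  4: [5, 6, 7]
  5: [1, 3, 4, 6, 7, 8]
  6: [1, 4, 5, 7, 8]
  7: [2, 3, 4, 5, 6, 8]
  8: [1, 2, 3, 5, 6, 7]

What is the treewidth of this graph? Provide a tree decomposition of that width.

Treewidth 3.
One optimal decomposition is:
Bags: B1 = {5, 6, 7, 8}  B2 = {3, 5, 7, 8}  B3 = {1, 5, 6, 8}  B4 = {4, 5, 6, 7}  B5 = {2, 3, 7, 8}
Tree: B1–B2, B1–B3, B1–B4, B2–B5

The largest bag has 4 vertices, giving width 3; this decomposition certifies tw(G) ≤ 3. On the other hand G contains the 4-clique {2, 3, 7, 8}. A clique must lie in a single bag of any decomposition, so no decomposition can have width below 3. Therefore the treewidth is 3.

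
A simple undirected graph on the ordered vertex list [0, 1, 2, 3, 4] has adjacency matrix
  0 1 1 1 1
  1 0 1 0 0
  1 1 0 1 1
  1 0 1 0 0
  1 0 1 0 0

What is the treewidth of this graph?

2

A width-2 tree decomposition is:
Bags: B1 = {0, 2, 3}  B2 = {0, 2, 4}  B3 = {0, 1, 2}
Tree: B1–B2, B1–B3
Each bag holds 3 vertices, so the decomposition has width 2, which upper-bounds the treewidth. Conversely, {0, 1, 2} is a clique of size 3, and the vertices of any clique must share a bag in every tree decomposition; so some bag has ≥ 3 vertices and tw(G) ≥ 2. Hence tw(G) = 2 exactly.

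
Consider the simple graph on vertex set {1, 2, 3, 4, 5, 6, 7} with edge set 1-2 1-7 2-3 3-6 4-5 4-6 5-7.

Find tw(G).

2

A width-2 tree decomposition is:
Bags: B1 = {1, 2, 3}  B2 = {1, 3, 6}  B3 = {1, 4, 6}  B4 = {1, 4, 5}  B5 = {1, 5, 7}
Tree: B1–B2, B2–B3, B3–B4, B4–B5
The largest bag has 3 vertices, giving width 2; this decomposition certifies tw(G) ≤ 2. The edges 1–2–3–6–4–5–7–1 form a cycle, so G is not a tree and its treewidth is at least 2. Combining the bounds, tw(G) = 2.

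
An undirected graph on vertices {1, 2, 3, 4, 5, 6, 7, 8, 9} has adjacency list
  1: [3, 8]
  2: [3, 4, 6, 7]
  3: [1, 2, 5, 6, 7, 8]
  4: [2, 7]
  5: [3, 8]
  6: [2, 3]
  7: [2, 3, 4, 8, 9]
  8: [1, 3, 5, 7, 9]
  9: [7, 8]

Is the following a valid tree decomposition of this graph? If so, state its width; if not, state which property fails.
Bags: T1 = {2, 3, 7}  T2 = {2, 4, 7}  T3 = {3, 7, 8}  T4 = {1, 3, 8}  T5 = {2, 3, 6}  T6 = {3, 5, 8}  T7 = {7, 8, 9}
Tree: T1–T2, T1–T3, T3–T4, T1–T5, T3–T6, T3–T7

Every vertex of G appears in some bag (union = {1, 2, 3, 4, 5, 6, 7, 8, 9}); every edge is covered by a bag; and for each vertex v the set of bags containing v is connected in the bag tree. The decomposition is therefore valid. The largest bag has 3 vertices, so the width is 2.

Yes; width 2.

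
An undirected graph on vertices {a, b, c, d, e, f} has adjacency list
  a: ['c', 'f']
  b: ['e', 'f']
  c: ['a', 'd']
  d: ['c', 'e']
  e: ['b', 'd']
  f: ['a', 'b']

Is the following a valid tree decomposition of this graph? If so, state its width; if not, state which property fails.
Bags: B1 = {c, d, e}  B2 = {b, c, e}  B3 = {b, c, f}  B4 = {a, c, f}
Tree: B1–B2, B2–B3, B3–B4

Yes; width 2.

Checking the three conditions: (i) the bags cover all of {a, b, c, d, e, f}; (ii) for each edge, some bag contains both endpoints; (iii) the bags containing any fixed vertex form a subtree. All hold, so the decomposition is valid with width 3 − 1 = 2.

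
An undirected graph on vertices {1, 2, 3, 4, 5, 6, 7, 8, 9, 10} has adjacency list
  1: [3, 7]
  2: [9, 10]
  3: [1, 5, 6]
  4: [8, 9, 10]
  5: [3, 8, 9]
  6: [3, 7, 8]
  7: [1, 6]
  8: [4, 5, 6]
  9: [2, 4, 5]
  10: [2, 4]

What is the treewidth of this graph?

2

A width-2 tree decomposition is:
Bags: B1 = {2, 9, 10}  B2 = {4, 9, 10}  B3 = {4, 5, 9}  B4 = {4, 5, 8}  B5 = {3, 5, 8}  B6 = {3, 6, 8}  B7 = {1, 3, 6}  B8 = {1, 6, 7}
Tree: B1–B2, B2–B3, B3–B4, B4–B5, B5–B6, B6–B7, B7–B8
Every bag has size at most 3, so the width is 3 − 1 = 2 and tw(G) ≤ 2. For the lower bound, G contains the cycle 2–10–4–9–2, so G is not a forest; only forests have treewidth ≤ 1, hence tw(G) ≥ 2. Hence tw(G) = 2 exactly.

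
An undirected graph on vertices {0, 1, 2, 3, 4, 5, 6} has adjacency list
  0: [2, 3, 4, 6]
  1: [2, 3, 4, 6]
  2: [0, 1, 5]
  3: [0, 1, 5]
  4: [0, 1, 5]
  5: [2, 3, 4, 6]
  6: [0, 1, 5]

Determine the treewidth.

3

A width-3 tree decomposition is:
Bags: B1 = {0, 1, 2, 5}  B2 = {0, 1, 3, 5}  B3 = {0, 1, 5, 6}  B4 = {0, 1, 4, 5}
Tree: B1–B2, B2–B3, B3–B4
Every bag has size at most 4, so the width is 4 − 1 = 3 and tw(G) ≤ 3. For the lower bound: the 4 vertex sets {1,2}, {3,5}, {0}, {6} are disjoint, each induces a connected subgraph, and every pair is joined by at least one edge of G. Contracting each set to a single vertex therefore yields K_{4} as a minor, and since treewidth is minor-monotone, tw(G) ≥ tw(K_{4}) = 3. Combining the bounds, tw(G) = 3.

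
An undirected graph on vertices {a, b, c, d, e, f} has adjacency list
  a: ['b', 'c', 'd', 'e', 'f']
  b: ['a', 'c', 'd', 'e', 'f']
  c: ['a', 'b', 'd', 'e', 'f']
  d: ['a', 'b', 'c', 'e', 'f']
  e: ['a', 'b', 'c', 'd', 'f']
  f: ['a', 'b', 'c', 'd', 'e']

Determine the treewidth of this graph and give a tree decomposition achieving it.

Treewidth 5.
One such decomposition:
Bags: B1 = {a, b, c, d, e, f}
Tree: (single bag)

A single bag containing all 6 vertices is trivially a valid decomposition of width 5. Conversely, {a, b, c, d, e, f} is a clique of size 6, and the vertices of any clique must share a bag in every tree decomposition; so some bag has ≥ 6 vertices and tw(G) ≥ 5. Hence tw(G) = 5 exactly.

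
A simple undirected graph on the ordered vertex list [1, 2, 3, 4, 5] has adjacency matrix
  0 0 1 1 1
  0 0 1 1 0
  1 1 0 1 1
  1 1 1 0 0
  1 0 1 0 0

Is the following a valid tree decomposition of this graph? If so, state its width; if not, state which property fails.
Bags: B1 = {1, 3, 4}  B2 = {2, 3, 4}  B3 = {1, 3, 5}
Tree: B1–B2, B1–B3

Every vertex of G appears in some bag (union = {1, 2, 3, 4, 5}); every edge is covered by a bag; and for each vertex v the set of bags containing v is connected in the bag tree. The decomposition is therefore valid. The largest bag has 3 vertices, so the width is 2.

Yes; width 2.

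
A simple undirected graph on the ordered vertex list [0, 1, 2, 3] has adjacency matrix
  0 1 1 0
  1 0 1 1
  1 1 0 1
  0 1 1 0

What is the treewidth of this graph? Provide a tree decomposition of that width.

Each bag holds 3 vertices, so the decomposition has width 2, which upper-bounds the treewidth. Conversely, {0, 1, 2} is a clique of size 3, and the vertices of any clique must share a bag in every tree decomposition; so some bag has ≥ 3 vertices and tw(G) ≥ 2. Hence tw(G) = 2 exactly.

Treewidth 2.
One such decomposition:
Bags: B1 = {1, 2, 3}  B2 = {0, 1, 2}
Tree: B1–B2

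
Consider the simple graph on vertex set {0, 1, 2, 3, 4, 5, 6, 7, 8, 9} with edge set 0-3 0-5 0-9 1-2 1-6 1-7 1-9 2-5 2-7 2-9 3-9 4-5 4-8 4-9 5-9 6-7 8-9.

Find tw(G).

A width-2 tree decomposition is:
Bags: B1 = {0, 5, 9}  B2 = {0, 3, 9}  B3 = {2, 5, 9}  B4 = {4, 5, 9}  B5 = {1, 2, 9}  B6 = {1, 2, 7}  B7 = {4, 8, 9}  B8 = {1, 6, 7}
Tree: B1–B2, B1–B3, B1–B4, B3–B5, B5–B6, B4–B7, B6–B8
Every bag has size at most 3, so the width is 3 − 1 = 2 and tw(G) ≤ 2. For the lower bound, the 3 vertices {4, 8, 9} are pairwise adjacent, and any tree decomposition puts a clique entirely inside one bag — forcing width ≥ 2. Combining the bounds, tw(G) = 2.

2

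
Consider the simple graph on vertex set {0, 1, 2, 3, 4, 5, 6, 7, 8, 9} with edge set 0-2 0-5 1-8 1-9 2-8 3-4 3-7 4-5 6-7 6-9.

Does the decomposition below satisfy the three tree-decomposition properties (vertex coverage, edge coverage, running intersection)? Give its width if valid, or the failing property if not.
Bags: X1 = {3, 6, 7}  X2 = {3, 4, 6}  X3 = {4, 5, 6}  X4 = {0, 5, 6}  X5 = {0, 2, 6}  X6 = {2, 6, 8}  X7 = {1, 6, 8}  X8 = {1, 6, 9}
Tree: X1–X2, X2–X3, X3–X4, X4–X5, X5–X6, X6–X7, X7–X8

Yes; width 2.

Checking the three conditions: (i) the bags cover all of {0, 1, 2, 3, 4, 5, 6, 7, 8, 9}; (ii) for each edge, some bag contains both endpoints; (iii) the bags containing any fixed vertex form a subtree. All hold, so the decomposition is valid with width 3 − 1 = 2.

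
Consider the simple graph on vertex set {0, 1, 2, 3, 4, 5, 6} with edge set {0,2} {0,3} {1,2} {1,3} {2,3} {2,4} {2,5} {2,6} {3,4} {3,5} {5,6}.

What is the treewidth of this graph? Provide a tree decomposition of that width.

Treewidth 2.
Bags: B1 = {2, 3, 5}  B2 = {2, 5, 6}  B3 = {2, 3, 4}  B4 = {0, 2, 3}  B5 = {1, 2, 3}
Tree: B1–B2, B1–B3, B3–B4, B3–B5

Each bag holds 3 vertices, so the decomposition has width 2, which upper-bounds the treewidth. Conversely, {0, 2, 3} is a clique of size 3, and the vertices of any clique must share a bag in every tree decomposition; so some bag has ≥ 3 vertices and tw(G) ≥ 2. The upper and lower bounds meet at 2, so that is the treewidth.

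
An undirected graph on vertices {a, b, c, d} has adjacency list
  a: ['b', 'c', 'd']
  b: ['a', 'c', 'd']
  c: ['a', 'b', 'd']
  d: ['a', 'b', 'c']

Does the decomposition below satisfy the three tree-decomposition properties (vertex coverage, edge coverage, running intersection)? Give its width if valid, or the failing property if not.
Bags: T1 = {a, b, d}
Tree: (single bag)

A tree decomposition must satisfy three properties: every vertex lies in some bag; for every edge, both endpoints lie together in some bag; and for every vertex, the bags containing it form a connected subtree. Here vertex c appears in no bag, so the decomposition is invalid.

No — vertex c appears in no bag.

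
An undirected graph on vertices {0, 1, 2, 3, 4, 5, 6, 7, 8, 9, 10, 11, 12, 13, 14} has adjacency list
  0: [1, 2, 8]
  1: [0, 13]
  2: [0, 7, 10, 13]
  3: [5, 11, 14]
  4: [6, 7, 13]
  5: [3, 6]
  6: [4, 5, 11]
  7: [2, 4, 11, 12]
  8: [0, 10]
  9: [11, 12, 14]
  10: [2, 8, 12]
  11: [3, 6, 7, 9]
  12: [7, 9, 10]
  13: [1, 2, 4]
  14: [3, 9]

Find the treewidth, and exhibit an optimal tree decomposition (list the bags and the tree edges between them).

The largest bag has 4 vertices, giving width 3; this decomposition certifies tw(G) ≤ 3. For the lower bound: the 4 vertex sets {0,1,8}, {10}, {2}, {4,7,12,13} are disjoint, each induces a connected subgraph, and every pair is joined by at least one edge of G. Contracting each set to a single vertex therefore yields K_{4} as a minor, and since treewidth is minor-monotone, tw(G) ≥ tw(K_{4}) = 3. The upper and lower bounds meet at 3, so that is the treewidth.

Treewidth 3.
Bags: B1 = {0, 1, 8, 10}  B2 = {0, 1, 2, 10}  B3 = {1, 2, 10, 13}  B4 = {2, 10, 12, 13}  B5 = {2, 7, 12, 13}  B6 = {4, 7, 12, 13}  B7 = {4, 7, 9, 12}  B8 = {4, 7, 9, 11}  B9 = {4, 6, 9, 11}  B10 = {6, 9, 11, 14}  B11 = {3, 6, 11, 14}  B12 = {3, 5, 6, 14}
Tree: B1–B2, B2–B3, B3–B4, B4–B5, B5–B6, B6–B7, B7–B8, B8–B9, B9–B10, B10–B11, B11–B12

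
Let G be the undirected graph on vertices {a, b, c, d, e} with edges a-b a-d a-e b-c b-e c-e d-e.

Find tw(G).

A width-2 tree decomposition is:
Bags: B1 = {b, c, e}  B2 = {a, b, e}  B3 = {a, d, e}
Tree: B1–B2, B2–B3
Each bag holds 3 vertices, so the decomposition has width 2, which upper-bounds the treewidth. Conversely, {b, c, e} is a clique of size 3, and the vertices of any clique must share a bag in every tree decomposition; so some bag has ≥ 3 vertices and tw(G) ≥ 2. Therefore the treewidth is 2.

2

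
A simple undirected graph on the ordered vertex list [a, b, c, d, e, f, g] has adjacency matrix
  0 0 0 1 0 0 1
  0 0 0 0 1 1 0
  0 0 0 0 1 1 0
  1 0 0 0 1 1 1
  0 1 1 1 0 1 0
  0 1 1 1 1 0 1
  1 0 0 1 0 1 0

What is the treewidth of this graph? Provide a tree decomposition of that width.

Treewidth 2.
One such decomposition:
Bags: B1 = {d, f, g}  B2 = {d, e, f}  B3 = {a, d, g}  B4 = {c, e, f}  B5 = {b, e, f}
Tree: B1–B2, B1–B3, B2–B4, B2–B5

Every bag has size at most 3, so the width is 3 − 1 = 2 and tw(G) ≤ 2. For the lower bound, the 3 vertices {a, d, g} are pairwise adjacent, and any tree decomposition puts a clique entirely inside one bag — forcing width ≥ 2. Hence tw(G) = 2 exactly.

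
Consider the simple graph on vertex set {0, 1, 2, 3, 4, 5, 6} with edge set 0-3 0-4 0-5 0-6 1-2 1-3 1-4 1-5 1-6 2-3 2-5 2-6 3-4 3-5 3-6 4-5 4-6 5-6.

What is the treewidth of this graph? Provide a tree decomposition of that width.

Treewidth 4.
One such decomposition:
Bags: B1 = {1, 3, 4, 5, 6}  B2 = {0, 3, 4, 5, 6}  B3 = {1, 2, 3, 5, 6}
Tree: B1–B2, B1–B3

Each bag holds 5 vertices, so the decomposition has width 4, which upper-bounds the treewidth. For the lower bound, the 5 vertices {0, 3, 4, 5, 6} are pairwise adjacent, and any tree decomposition puts a clique entirely inside one bag — forcing width ≥ 4. Combining the bounds, tw(G) = 4.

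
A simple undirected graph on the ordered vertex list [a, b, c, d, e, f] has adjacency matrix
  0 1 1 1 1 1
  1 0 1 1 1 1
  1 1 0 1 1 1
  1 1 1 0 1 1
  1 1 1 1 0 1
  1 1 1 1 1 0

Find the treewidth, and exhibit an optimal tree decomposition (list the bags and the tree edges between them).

A single bag containing all 6 vertices is trivially a valid decomposition of width 5. Conversely, {a, b, c, d, e, f} is a clique of size 6, and the vertices of any clique must share a bag in every tree decomposition; so some bag has ≥ 6 vertices and tw(G) ≥ 5. Hence tw(G) = 5 exactly.

Treewidth 5.
One such decomposition:
Bags: B1 = {a, b, c, d, e, f}
Tree: (single bag)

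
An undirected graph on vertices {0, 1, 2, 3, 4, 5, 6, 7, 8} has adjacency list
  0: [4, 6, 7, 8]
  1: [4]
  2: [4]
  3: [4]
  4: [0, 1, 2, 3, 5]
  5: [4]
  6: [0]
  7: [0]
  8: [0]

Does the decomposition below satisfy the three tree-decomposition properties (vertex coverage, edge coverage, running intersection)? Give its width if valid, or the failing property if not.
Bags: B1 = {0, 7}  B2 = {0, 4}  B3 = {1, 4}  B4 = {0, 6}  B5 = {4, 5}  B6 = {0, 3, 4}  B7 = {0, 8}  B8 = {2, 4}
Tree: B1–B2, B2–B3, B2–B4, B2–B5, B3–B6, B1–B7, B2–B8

A tree decomposition must satisfy three properties: every vertex lies in some bag; for every edge, both endpoints lie together in some bag; and for every vertex, the bags containing it form a connected subtree. Here bags containing vertex 0 are not connected in the tree, so the decomposition is invalid.

No — bags containing vertex 0 are not connected in the tree.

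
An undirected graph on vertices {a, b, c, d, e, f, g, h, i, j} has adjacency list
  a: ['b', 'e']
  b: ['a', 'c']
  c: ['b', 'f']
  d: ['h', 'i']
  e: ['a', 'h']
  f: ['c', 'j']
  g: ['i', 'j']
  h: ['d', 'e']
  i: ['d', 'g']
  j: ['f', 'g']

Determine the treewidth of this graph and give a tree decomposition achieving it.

Every bag has size at most 3, so the width is 3 − 1 = 2 and tw(G) ≤ 2. The edges j–f–c–b–a–e–h–d–i–g–j form a cycle, so G is not a tree and its treewidth is at least 2. Hence tw(G) = 2 exactly.

Treewidth 2.
One such decomposition:
Bags: B1 = {c, f, j}  B2 = {b, c, j}  B3 = {a, b, j}  B4 = {a, e, j}  B5 = {e, h, j}  B6 = {d, h, j}  B7 = {d, i, j}  B8 = {g, i, j}
Tree: B1–B2, B2–B3, B3–B4, B4–B5, B5–B6, B6–B7, B7–B8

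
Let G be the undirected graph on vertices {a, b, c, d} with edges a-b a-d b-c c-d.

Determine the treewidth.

2

A width-2 tree decomposition is:
Bags: B1 = {b, c, d}  B2 = {a, b, d}
Tree: B1–B2
The largest bag has 3 vertices, giving width 2; this decomposition certifies tw(G) ≤ 2. For the lower bound, G contains the cycle b–c–d–a–b, so G is not a forest; only forests have treewidth ≤ 1, hence tw(G) ≥ 2. The upper and lower bounds meet at 2, so that is the treewidth.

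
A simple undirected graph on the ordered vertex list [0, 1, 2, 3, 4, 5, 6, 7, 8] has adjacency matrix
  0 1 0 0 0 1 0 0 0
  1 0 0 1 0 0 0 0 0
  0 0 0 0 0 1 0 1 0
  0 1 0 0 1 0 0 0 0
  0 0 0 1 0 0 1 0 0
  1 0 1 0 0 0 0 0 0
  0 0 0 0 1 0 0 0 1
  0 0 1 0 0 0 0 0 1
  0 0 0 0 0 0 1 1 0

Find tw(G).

A width-2 tree decomposition is:
Bags: B1 = {0, 1, 3}  B2 = {0, 3, 5}  B3 = {2, 3, 5}  B4 = {2, 3, 7}  B5 = {3, 7, 8}  B6 = {3, 6, 8}  B7 = {3, 4, 6}
Tree: B1–B2, B2–B3, B3–B4, B4–B5, B5–B6, B6–B7
The largest bag has 3 vertices, giving width 2; this decomposition certifies tw(G) ≤ 2. Since 3–1–0–5–2–7–8–6–4–3 is a cycle in G, G is not acyclic. Forests are exactly the graphs of treewidth ≤ 1, so tw(G) ≥ 2. The upper and lower bounds meet at 2, so that is the treewidth.

2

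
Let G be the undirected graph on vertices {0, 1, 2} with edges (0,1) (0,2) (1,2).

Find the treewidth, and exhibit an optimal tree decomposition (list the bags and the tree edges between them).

Treewidth 2.
Bags: B1 = {0, 1, 2}
Tree: (single bag)

A single bag containing all 3 vertices is trivially a valid decomposition of width 2. For the lower bound, the 3 vertices {0, 1, 2} are pairwise adjacent, and any tree decomposition puts a clique entirely inside one bag — forcing width ≥ 2. Therefore the treewidth is 2.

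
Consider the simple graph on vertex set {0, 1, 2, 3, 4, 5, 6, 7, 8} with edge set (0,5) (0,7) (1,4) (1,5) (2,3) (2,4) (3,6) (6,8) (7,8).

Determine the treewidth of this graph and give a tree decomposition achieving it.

Treewidth 2.
Bags: B1 = {0, 5, 7}  B2 = {1, 5, 7}  B3 = {1, 4, 7}  B4 = {2, 4, 7}  B5 = {2, 3, 7}  B6 = {3, 6, 7}  B7 = {6, 7, 8}
Tree: B1–B2, B2–B3, B3–B4, B4–B5, B5–B6, B6–B7

Each bag holds 3 vertices, so the decomposition has width 2, which upper-bounds the treewidth. Since 7–0–5–1–4–2–3–6–8–7 is a cycle in G, G is not acyclic. Forests are exactly the graphs of treewidth ≤ 1, so tw(G) ≥ 2. Therefore the treewidth is 2.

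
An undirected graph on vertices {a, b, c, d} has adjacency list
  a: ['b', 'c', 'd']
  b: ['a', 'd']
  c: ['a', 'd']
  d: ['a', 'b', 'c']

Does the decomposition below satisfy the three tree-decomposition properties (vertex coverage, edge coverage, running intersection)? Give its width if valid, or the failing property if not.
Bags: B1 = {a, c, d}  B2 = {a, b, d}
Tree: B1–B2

Yes; width 2.

Checking the three conditions: (i) the bags cover all of {a, b, c, d}; (ii) for each edge, some bag contains both endpoints; (iii) the bags containing any fixed vertex form a subtree. All hold, so the decomposition is valid with width 3 − 1 = 2.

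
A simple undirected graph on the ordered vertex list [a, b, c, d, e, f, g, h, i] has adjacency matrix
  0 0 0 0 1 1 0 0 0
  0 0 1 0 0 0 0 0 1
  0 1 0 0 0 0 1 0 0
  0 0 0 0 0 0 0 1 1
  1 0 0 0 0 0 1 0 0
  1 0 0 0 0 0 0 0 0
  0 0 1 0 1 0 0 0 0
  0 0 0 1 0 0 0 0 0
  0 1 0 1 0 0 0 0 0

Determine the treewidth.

1

A width-1 tree decomposition is:
Bags: B1 = {d, h}  B2 = {d, i}  B3 = {b, i}  B4 = {b, c}  B5 = {c, g}  B6 = {e, g}  B7 = {a, e}  B8 = {a, f}
Tree: B1–B2, B2–B3, B3–B4, B4–B5, B5–B6, B6–B7, B7–B8
Each bag holds 2 vertices, so the decomposition has width 1, which upper-bounds the treewidth. G has an edge, so its treewidth is at least 1. The upper and lower bounds meet at 1, so that is the treewidth.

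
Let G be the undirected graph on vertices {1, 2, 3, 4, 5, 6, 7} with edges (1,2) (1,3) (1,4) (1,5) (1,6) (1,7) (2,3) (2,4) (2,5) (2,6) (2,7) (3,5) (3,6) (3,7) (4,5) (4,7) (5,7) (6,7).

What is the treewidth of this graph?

4

A width-4 tree decomposition is:
Bags: B1 = {1, 2, 4, 5, 7}  B2 = {1, 2, 3, 5, 7}  B3 = {1, 2, 3, 6, 7}
Tree: B1–B2, B2–B3
Each bag holds 5 vertices, so the decomposition has width 4, which upper-bounds the treewidth. Conversely, {1, 2, 3, 5, 7} is a clique of size 5, and the vertices of any clique must share a bag in every tree decomposition; so some bag has ≥ 5 vertices and tw(G) ≥ 4. Hence tw(G) = 4 exactly.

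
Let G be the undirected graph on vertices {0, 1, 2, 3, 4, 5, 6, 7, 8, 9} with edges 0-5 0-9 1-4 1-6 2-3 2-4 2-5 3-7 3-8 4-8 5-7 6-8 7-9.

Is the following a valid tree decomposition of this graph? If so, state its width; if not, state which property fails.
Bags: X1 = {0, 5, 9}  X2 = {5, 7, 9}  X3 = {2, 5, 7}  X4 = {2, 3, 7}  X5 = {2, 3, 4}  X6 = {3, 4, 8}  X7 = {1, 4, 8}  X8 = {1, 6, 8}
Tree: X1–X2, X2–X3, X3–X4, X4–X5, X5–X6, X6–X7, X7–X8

Every vertex of G appears in some bag (union = {0, 1, 2, 3, 4, 5, 6, 7, 8, 9}); every edge is covered by a bag; and for each vertex v the set of bags containing v is connected in the bag tree. The decomposition is therefore valid. The largest bag has 3 vertices, so the width is 2.

Yes; width 2.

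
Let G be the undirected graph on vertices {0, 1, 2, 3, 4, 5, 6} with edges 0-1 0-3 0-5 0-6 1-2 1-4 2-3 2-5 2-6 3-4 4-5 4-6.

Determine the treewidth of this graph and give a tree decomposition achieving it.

Every bag has size at most 4, so the width is 4 − 1 = 3 and tw(G) ≤ 3. For the lower bound: the 4 vertex sets {0,1}, {4,6}, {2}, {3} are disjoint, each induces a connected subgraph, and every pair is joined by at least one edge of G. Contracting each set to a single vertex therefore yields K_{4} as a minor, and since treewidth is minor-monotone, tw(G) ≥ tw(K_{4}) = 3. Hence tw(G) = 3 exactly.

Treewidth 3.
Bags: B1 = {0, 1, 2, 4}  B2 = {0, 2, 4, 6}  B3 = {0, 2, 3, 4}  B4 = {0, 2, 4, 5}
Tree: B1–B2, B2–B3, B3–B4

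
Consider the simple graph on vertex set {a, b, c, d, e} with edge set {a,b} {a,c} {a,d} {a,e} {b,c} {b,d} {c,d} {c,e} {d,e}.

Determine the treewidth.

3

A width-3 tree decomposition is:
Bags: B1 = {a, b, c, d}  B2 = {a, c, d, e}
Tree: B1–B2
Each bag holds 4 vertices, so the decomposition has width 3, which upper-bounds the treewidth. Conversely, {a, c, d, e} is a clique of size 4, and the vertices of any clique must share a bag in every tree decomposition; so some bag has ≥ 4 vertices and tw(G) ≥ 3. The upper and lower bounds meet at 3, so that is the treewidth.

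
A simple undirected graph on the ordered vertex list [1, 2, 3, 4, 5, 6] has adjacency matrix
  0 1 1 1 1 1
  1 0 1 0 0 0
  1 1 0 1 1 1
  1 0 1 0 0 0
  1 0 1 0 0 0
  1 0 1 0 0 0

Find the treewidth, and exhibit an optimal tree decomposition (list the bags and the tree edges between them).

Treewidth 2.
One optimal decomposition is:
Bags: B1 = {1, 3, 4}  B2 = {1, 3, 5}  B3 = {1, 2, 3}  B4 = {1, 3, 6}
Tree: B1–B2, B2–B3, B3–B4

The largest bag has 3 vertices, giving width 2; this decomposition certifies tw(G) ≤ 2. For the lower bound, the 3 vertices {1, 2, 3} are pairwise adjacent, and any tree decomposition puts a clique entirely inside one bag — forcing width ≥ 2. Hence tw(G) = 2 exactly.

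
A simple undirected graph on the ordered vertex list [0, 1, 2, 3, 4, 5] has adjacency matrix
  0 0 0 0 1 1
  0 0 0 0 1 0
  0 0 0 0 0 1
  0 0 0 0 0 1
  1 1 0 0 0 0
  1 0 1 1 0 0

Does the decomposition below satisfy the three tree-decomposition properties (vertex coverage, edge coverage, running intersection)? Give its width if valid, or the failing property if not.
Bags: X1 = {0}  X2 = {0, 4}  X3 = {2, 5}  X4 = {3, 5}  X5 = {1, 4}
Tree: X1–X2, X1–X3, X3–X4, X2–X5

A tree decomposition must satisfy three properties: every vertex lies in some bag; for every edge, both endpoints lie together in some bag; and for every vertex, the bags containing it form a connected subtree. Here edge (5,0) lies in no bag, so the decomposition is invalid.

No — edge (5,0) lies in no bag.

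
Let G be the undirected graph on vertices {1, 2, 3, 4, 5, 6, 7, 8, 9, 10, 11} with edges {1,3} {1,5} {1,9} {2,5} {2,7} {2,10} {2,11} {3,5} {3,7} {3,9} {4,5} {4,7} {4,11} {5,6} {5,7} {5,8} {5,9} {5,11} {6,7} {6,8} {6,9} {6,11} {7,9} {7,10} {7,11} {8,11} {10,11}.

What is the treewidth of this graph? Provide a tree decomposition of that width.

Treewidth 3.
One such decomposition:
Bags: B1 = {5, 6, 7, 9}  B2 = {3, 5, 7, 9}  B3 = {5, 6, 7, 11}  B4 = {1, 3, 5, 9}  B5 = {2, 5, 7, 11}  B6 = {5, 6, 8, 11}  B7 = {2, 7, 10, 11}  B8 = {4, 5, 7, 11}
Tree: B1–B2, B1–B3, B2–B4, B3–B5, B3–B6, B5–B7, B3–B8

Every bag has size at most 4, so the width is 4 − 1 = 3 and tw(G) ≤ 3. For the lower bound, the 4 vertices {2, 7, 10, 11} are pairwise adjacent, and any tree decomposition puts a clique entirely inside one bag — forcing width ≥ 3. Hence tw(G) = 3 exactly.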